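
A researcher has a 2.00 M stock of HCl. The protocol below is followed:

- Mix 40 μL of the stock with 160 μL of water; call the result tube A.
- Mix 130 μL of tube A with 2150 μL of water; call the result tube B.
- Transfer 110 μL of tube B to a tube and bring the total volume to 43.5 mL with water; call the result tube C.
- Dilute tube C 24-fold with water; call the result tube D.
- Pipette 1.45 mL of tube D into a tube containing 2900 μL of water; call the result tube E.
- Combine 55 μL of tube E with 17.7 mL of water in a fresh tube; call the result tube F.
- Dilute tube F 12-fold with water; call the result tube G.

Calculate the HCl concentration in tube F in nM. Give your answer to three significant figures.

2.48 nM

Step 1: 40 μL + 160 μL = 200 μL total → factor 200/40 = 5
Step 2: 130 μL + 2150 μL = 2280 μL total → factor 2280/130 = 17.538
Step 3: 110 μL brought to 43.5 mL → factor 43500/110 = 395.45
Step 4: 24-fold → factor 24
Step 5: 1.45 mL + 2900 μL = 4.35 mL total → factor 4.35/1.45 = 3
Step 6: 55 μL + 17.7 mL = 17755 μL total → factor 17755/55 = 322.82
Dilution factor through tube F = 5 × 17.538 × 395.45 × 24 × 3 × 322.82 = 8.0603 × 10^8
[tube F] = 2.00 M / 8.0603 × 10^8 = 2.481 × 10^-9 M = 2.48 nM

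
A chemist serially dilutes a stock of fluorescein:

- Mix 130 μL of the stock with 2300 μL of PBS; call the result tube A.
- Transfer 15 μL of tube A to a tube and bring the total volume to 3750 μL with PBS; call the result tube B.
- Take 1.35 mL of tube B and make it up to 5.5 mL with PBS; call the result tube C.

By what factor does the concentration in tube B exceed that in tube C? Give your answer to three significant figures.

Step 1: 130 μL + 2300 μL = 2430 μL total → factor 2430/130 = 18.692
Step 2: 15 μL brought to 3750 μL → factor 3750/15 = 250
Step 3: 1.35 mL brought to 5.5 mL → factor 5.5/1.35 = 4.0741
Dilution factor to tube B = 4673.1; to tube C = 19038
[tube B]/[tube C] = (factor to tube C)/(factor to tube B) = 19038/4673.1 = 4.07

4.07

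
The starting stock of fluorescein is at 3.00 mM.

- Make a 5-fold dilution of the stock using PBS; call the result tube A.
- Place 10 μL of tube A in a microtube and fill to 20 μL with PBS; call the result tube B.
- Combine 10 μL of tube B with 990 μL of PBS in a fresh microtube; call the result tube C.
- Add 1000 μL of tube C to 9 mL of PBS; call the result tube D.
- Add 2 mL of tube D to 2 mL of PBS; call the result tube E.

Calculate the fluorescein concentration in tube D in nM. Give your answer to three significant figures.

Step 1: 5-fold → factor 5
Step 2: 10 μL brought to 20 μL → factor 20/10 = 2
Step 3: 10 μL + 990 μL = 1000 μL total → factor 1000/10 = 100
Step 4: 1000 μL + 9 mL = 10000 μL total → factor 10000/1000 = 10
Dilution factor through tube D = 5 × 2 × 100 × 10 = 10000
[tube D] = 3.00 mM / 10000 = 0.0003000 mM = 300 nM

300 nM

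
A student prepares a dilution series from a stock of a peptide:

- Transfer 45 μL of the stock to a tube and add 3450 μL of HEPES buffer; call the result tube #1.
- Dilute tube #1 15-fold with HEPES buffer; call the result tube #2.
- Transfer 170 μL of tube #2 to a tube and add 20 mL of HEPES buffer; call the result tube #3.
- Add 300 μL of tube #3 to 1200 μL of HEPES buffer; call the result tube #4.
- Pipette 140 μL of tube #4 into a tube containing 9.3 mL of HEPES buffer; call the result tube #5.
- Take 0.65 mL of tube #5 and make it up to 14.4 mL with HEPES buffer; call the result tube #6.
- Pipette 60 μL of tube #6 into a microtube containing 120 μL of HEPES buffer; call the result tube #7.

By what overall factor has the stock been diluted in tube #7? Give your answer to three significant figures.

3.10 × 10^9

Step 1: 45 μL + 3450 μL = 3495 μL total → factor 3495/45 = 77.667
Step 2: 15-fold → factor 15
Step 3: 170 μL + 20 mL = 20170 μL total → factor 20170/170 = 118.65
Step 4: 300 μL + 1200 μL = 1500 μL total → factor 1500/300 = 5
Step 5: 140 μL + 9.3 mL = 9440 μL total → factor 9440/140 = 67.429
Step 6: 0.65 mL brought to 14.4 mL → factor 14.4/0.65 = 22.154
Step 7: 60 μL + 120 μL = 180 μL total → factor 180/60 = 3
Overall dilution factor = 77.667 × 15 × 118.65 × 5 × 67.429 × 22.154 × 3 = 3.0972 × 10^9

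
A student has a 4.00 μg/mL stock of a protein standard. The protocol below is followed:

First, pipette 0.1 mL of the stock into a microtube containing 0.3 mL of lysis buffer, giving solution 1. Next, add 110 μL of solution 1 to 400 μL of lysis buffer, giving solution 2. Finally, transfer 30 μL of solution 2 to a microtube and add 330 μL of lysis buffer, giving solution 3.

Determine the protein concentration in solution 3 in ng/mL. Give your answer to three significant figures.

Step 1: 0.1 mL + 0.3 mL = 0.4 mL total → factor 0.4/0.1 = 4
Step 2: 110 μL + 400 μL = 510 μL total → factor 510/110 = 4.6364
Step 3: 30 μL + 330 μL = 360 μL total → factor 360/30 = 12
Overall dilution factor = 4 × 4.6364 × 12 = 222.55
Final = 4.00 μg/mL / 222.55 = 0.01797 μg/mL = 18.0 ng/mL

18.0 ng/mL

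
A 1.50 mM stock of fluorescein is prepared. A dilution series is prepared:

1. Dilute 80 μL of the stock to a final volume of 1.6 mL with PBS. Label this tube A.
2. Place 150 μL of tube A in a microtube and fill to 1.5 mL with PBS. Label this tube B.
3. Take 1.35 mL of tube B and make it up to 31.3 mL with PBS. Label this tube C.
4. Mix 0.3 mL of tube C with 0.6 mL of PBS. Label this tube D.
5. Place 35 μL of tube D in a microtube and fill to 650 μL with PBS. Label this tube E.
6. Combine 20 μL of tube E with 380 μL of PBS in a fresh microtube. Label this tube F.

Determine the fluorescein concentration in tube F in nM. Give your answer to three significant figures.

0.290 nM

Step 1: 80 μL brought to 1.6 mL → factor 1600/80 = 20
Step 2: 150 μL brought to 1.5 mL → factor 1500/150 = 10
Step 3: 1.35 mL brought to 31.3 mL → factor 31.3/1.35 = 23.185
Step 4: 0.3 mL + 0.6 mL = 0.9 mL total → factor 0.9/0.3 = 3
Step 5: 35 μL brought to 650 μL → factor 650/35 = 18.571
Step 6: 20 μL + 380 μL = 400 μL total → factor 400/20 = 20
Overall dilution factor = 20 × 10 × 23.185 × 3 × 18.571 × 20 = 5.167 × 10^6
Final = 1.50 mM / 5.167 × 10^6 = 2.903 × 10^-7 mM = 0.290 nM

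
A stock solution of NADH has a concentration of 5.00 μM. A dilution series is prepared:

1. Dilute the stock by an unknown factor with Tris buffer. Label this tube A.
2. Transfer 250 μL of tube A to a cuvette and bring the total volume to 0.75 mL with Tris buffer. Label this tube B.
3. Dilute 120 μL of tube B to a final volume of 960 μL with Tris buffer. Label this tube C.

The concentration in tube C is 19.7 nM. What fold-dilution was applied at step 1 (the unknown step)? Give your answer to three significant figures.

10.6-fold

Step 1: unknown factor x
Step 2: 250 μL brought to 0.75 mL → factor 750/250 = 3
Step 3: 120 μL brought to 960 μL → factor 960/120 = 8
Product of known-step factors = 24
Overall factor = 5.00 μM / (19.7 nM) = 253.81
x = 253.81 / 24 = 10.6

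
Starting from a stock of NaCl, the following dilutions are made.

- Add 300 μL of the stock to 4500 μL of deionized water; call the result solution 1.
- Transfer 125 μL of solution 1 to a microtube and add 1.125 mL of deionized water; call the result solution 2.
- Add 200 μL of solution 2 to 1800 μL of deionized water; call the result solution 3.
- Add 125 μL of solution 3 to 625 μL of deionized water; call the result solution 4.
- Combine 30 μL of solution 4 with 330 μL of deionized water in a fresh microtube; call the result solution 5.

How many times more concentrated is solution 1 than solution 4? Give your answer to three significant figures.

Step 1: 300 μL + 4500 μL = 4800 μL total → factor 4800/300 = 16
Step 2: 125 μL + 1.125 mL = 1250 μL total → factor 1250/125 = 10
Step 3: 200 μL + 1800 μL = 2000 μL total → factor 2000/200 = 10
Step 4: 125 μL + 625 μL = 750 μL total → factor 750/125 = 6
Dilution factor to solution 1 = 16; to solution 4 = 9600
[solution 1]/[solution 4] = (factor to solution 4)/(factor to solution 1) = 9600/16 = 600

600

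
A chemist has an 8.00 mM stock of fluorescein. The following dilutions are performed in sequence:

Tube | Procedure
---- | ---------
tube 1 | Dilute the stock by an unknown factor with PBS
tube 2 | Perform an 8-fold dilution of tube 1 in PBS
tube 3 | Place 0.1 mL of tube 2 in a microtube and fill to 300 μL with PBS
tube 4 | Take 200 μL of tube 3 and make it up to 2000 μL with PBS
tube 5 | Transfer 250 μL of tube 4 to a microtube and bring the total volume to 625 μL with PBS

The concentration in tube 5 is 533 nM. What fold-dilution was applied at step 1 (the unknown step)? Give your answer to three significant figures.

Step 1: unknown factor x
Step 2: 8-fold → factor 8
Step 3: 0.1 mL brought to 300 μL → factor 0.3/0.1 = 3
Step 4: 200 μL brought to 2000 μL → factor 2000/200 = 10
Step 5: 250 μL brought to 625 μL → factor 625/250 = 2.5
Product of known-step factors = 600
Overall factor = 8.00 mM / (533 nM) = 15009
x = 15009 / 600 = 25.0

25.0-fold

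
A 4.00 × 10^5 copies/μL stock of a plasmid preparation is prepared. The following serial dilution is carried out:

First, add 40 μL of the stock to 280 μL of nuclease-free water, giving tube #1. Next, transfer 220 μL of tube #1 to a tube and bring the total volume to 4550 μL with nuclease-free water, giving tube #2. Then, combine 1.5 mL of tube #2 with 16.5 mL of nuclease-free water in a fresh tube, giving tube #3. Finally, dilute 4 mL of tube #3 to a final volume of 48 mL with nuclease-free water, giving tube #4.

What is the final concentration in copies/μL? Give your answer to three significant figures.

Step 1: 40 μL + 280 μL = 320 μL total → factor 320/40 = 8
Step 2: 220 μL brought to 4550 μL → factor 4550/220 = 20.682
Step 3: 1.5 mL + 16.5 mL = 18 mL total → factor 18/1.5 = 12
Step 4: 4 mL brought to 48 mL → factor 48/4 = 12
Overall dilution factor = 8 × 20.682 × 12 × 12 = 23825
Final = 4.00 × 10^5 copies/μL / 23825 = 16.8 copies/μL

16.8 copies/μL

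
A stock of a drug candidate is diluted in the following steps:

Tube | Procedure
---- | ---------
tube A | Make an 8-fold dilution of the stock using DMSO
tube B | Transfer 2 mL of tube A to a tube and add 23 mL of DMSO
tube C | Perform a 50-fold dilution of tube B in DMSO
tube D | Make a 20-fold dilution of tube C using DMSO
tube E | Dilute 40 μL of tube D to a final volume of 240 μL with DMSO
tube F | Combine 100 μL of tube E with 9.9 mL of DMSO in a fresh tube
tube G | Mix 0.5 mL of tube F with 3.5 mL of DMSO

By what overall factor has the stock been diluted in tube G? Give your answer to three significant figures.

Step 1: 8-fold → factor 8
Step 2: 2 mL + 23 mL = 25 mL total → factor 25/2 = 12.5
Step 3: 50-fold → factor 50
Step 4: 20-fold → factor 20
Step 5: 40 μL brought to 240 μL → factor 240/40 = 6
Step 6: 100 μL + 9.9 mL = 10000 μL total → factor 10000/100 = 100
Step 7: 0.5 mL + 3.5 mL = 4 mL total → factor 4/0.5 = 8
Overall dilution factor = 8 × 12.5 × 50 × 20 × 6 × 100 × 8 = 4.8 × 10^8

4.80 × 10^8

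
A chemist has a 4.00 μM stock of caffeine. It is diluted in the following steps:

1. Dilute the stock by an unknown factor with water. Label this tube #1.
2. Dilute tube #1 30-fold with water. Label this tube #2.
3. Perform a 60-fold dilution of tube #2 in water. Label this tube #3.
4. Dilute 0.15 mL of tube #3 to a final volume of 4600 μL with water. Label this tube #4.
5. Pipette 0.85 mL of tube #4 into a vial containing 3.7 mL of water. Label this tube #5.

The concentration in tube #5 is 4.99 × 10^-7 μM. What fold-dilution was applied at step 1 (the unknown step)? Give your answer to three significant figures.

27.1-fold

Step 1: unknown factor x
Step 2: 30-fold → factor 30
Step 3: 60-fold → factor 60
Step 4: 0.15 mL brought to 4600 μL → factor 4.6/0.15 = 30.667
Step 5: 0.85 mL + 3.7 mL = 4.55 mL total → factor 4.55/0.85 = 5.3529
Product of known-step factors = 2.9548 × 10^5
Overall factor = 4.00 μM / (4.99 × 10^-7 μM) = 8.016 × 10^6
x = 8.016 × 10^6 / 2.9548 × 10^5 = 27.1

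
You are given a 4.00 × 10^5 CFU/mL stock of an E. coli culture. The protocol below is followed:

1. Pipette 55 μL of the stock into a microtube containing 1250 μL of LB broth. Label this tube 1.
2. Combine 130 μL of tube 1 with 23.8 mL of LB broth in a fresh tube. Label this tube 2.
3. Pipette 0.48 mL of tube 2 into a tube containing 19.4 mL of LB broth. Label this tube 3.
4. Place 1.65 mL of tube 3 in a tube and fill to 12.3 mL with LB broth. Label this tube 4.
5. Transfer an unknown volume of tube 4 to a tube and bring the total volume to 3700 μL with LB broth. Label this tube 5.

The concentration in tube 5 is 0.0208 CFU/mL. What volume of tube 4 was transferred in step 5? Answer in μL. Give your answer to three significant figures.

259 μL

Step 1: 55 μL + 1250 μL = 1305 μL total → factor 1305/55 = 23.727
Step 2: 130 μL + 23.8 mL = 23930 μL total → factor 23930/130 = 184.08
Step 3: 0.48 mL + 19.4 mL = 19.88 mL total → factor 19.88/0.48 = 41.417
Step 4: 1.65 mL brought to 12.3 mL → factor 12.3/1.65 = 7.4545
Step 5: v brought to 3700 μL → factor = 3700 μL/v
Product of known-step factors = 1.3485 × 10^6
Overall factor = 4.00 × 10^5 CFU/mL / (0.0208 CFU/mL) = 1.9231 × 10^7
Step-5 factor = 1.9231 × 10^7 / 1.3485 × 10^6 = 14.261
v = 3700 μL / 14.261 = 259 μL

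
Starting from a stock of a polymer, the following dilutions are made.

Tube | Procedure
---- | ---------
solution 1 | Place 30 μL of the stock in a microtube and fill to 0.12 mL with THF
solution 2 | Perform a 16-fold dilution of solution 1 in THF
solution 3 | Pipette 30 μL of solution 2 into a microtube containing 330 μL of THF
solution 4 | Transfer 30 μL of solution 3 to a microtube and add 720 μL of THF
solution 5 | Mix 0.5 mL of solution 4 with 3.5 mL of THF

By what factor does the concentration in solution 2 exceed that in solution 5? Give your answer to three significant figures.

2.40 × 10^3

Step 1: 30 μL brought to 0.12 mL → factor 120/30 = 4
Step 2: 16-fold → factor 16
Step 3: 30 μL + 330 μL = 360 μL total → factor 360/30 = 12
Step 4: 30 μL + 720 μL = 750 μL total → factor 750/30 = 25
Step 5: 0.5 mL + 3.5 mL = 4 mL total → factor 4/0.5 = 8
Dilution factor to solution 2 = 64; to solution 5 = 1.536 × 10^5
[solution 2]/[solution 5] = (factor to solution 5)/(factor to solution 2) = 1.536 × 10^5/64 = 2.40 × 10^3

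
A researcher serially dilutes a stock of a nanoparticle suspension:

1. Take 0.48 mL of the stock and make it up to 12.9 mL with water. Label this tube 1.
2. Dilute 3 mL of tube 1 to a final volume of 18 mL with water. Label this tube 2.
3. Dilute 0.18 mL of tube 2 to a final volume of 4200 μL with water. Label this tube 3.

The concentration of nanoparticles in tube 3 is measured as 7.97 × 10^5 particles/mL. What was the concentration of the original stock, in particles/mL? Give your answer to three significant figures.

Step 1: 0.48 mL brought to 12.9 mL → factor 12.9/0.48 = 26.875
Step 2: 3 mL brought to 18 mL → factor 18/3 = 6
Step 3: 0.18 mL brought to 4200 μL → factor 4.2/0.18 = 23.333
Overall dilution factor = 26.875 × 6 × 23.333 = 3762.5
Stock = 7.97 × 10^5 particles/mL × 3762.5 = 3.00 × 10^9 particles/mL

3.00 × 10^9 particles/mL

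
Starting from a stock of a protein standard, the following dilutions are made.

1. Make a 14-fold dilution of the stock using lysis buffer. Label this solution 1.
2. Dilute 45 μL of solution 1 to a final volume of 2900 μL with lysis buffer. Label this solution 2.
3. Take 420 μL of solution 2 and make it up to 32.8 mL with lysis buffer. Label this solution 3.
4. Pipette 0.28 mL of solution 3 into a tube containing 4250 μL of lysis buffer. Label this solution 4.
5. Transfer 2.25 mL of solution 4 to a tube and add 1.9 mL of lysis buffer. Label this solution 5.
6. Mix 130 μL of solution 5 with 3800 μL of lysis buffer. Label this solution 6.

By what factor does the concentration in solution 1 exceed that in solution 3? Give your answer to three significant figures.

5.03 × 10^3

Step 1: 14-fold → factor 14
Step 2: 45 μL brought to 2900 μL → factor 2900/45 = 64.444
Step 3: 420 μL brought to 32.8 mL → factor 32800/420 = 78.095
Dilution factor to solution 1 = 14; to solution 3 = 70459
[solution 1]/[solution 3] = (factor to solution 3)/(factor to solution 1) = 70459/14 = 5.03 × 10^3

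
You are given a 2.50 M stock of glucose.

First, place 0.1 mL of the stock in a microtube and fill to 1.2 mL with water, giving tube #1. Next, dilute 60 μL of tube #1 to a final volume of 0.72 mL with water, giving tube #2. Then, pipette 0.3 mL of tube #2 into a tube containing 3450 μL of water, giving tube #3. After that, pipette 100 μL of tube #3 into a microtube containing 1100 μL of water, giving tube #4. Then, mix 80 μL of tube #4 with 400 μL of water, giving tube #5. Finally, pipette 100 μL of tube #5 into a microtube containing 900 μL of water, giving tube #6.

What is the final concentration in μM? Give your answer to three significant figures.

Step 1: 0.1 mL brought to 1.2 mL → factor 1.2/0.1 = 12
Step 2: 60 μL brought to 0.72 mL → factor 720/60 = 12
Step 3: 0.3 mL + 3450 μL = 3.75 mL total → factor 3.75/0.3 = 12.5
Step 4: 100 μL + 1100 μL = 1200 μL total → factor 1200/100 = 12
Step 5: 80 μL + 400 μL = 480 μL total → factor 480/80 = 6
Step 6: 100 μL + 900 μL = 1000 μL total → factor 1000/100 = 10
Overall dilution factor = 12 × 12 × 12.5 × 12 × 6 × 10 = 1.296 × 10^6
Final = 2.50 M / 1.296 × 10^6 = 1.929 × 10^-6 M = 1.93 μM

1.93 μM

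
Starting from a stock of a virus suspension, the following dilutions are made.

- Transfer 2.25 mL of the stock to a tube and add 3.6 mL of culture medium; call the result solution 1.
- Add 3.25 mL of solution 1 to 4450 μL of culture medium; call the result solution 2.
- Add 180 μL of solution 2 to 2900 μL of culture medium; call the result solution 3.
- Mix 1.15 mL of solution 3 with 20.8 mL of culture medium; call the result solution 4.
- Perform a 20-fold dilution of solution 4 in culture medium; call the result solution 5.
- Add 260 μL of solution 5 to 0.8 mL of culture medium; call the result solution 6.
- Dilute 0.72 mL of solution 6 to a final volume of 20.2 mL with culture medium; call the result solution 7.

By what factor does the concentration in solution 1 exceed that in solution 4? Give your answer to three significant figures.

Step 1: 2.25 mL + 3.6 mL = 5.85 mL total → factor 5.85/2.25 = 2.6
Step 2: 3.25 mL + 4450 μL = 7.7 mL total → factor 7.7/3.25 = 2.3692
Step 3: 180 μL + 2900 μL = 3080 μL total → factor 3080/180 = 17.111
Step 4: 1.15 mL + 20.8 mL = 21.95 mL total → factor 21.95/1.15 = 19.087
Dilution factor to solution 1 = 2.6; to solution 4 = 2011.9
[solution 1]/[solution 4] = (factor to solution 4)/(factor to solution 1) = 2011.9/2.6 = 774

774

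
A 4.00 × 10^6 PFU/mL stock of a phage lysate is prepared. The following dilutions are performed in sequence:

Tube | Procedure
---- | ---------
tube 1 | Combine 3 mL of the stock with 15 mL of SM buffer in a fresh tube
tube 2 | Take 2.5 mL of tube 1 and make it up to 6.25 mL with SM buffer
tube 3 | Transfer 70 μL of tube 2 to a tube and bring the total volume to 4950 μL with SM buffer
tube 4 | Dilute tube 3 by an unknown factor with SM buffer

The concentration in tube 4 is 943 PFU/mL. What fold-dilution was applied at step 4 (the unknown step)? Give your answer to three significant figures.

4.00-fold

Step 1: 3 mL + 15 mL = 18 mL total → factor 18/3 = 6
Step 2: 2.5 mL brought to 6.25 mL → factor 6.25/2.5 = 2.5
Step 3: 70 μL brought to 4950 μL → factor 4950/70 = 70.714
Step 4: unknown factor x
Product of known-step factors = 1060.7
Overall factor = 4.00 × 10^6 PFU/mL / (943 PFU/mL) = 4241.8
x = 4241.8 / 1060.7 = 4.00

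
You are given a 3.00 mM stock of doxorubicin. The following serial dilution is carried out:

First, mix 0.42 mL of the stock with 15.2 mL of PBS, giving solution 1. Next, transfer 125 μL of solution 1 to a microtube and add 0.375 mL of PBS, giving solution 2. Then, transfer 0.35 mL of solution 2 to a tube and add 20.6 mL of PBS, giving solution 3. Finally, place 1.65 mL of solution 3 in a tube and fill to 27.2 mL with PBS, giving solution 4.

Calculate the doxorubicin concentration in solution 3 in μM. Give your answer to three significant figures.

0.337 μM

Step 1: 0.42 mL + 15.2 mL = 15.62 mL total → factor 15.62/0.42 = 37.19
Step 2: 125 μL + 0.375 mL = 500 μL total → factor 500/125 = 4
Step 3: 0.35 mL + 20.6 mL = 20.95 mL total → factor 20.95/0.35 = 59.857
Dilution factor through solution 3 = 37.19 × 4 × 59.857 = 8904.5
[solution 3] = 3.00 mM / 8904.5 = 0.0003369 mM = 0.337 μM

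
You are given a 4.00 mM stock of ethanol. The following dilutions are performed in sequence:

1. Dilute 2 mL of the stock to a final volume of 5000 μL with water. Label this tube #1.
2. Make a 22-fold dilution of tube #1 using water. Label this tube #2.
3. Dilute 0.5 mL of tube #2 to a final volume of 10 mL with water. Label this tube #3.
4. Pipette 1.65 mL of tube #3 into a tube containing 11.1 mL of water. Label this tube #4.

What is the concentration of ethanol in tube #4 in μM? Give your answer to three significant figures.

0.471 μM

Step 1: 2 mL brought to 5000 μL → factor 5/2 = 2.5
Step 2: 22-fold → factor 22
Step 3: 0.5 mL brought to 10 mL → factor 10/0.5 = 20
Step 4: 1.65 mL + 11.1 mL = 12.75 mL total → factor 12.75/1.65 = 7.7273
Overall dilution factor = 2.5 × 22 × 20 × 7.7273 = 8500
Final = 4.00 mM / 8500 = 0.0004706 mM = 0.471 μM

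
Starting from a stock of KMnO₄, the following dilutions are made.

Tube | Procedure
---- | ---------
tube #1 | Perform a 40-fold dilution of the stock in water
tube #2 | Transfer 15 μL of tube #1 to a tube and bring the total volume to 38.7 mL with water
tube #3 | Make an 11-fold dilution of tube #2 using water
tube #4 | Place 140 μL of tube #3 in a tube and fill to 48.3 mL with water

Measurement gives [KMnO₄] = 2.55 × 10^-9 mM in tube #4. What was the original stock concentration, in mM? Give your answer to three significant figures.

Step 1: 40-fold → factor 40
Step 2: 15 μL brought to 38.7 mL → factor 38700/15 = 2580
Step 3: 11-fold → factor 11
Step 4: 140 μL brought to 48.3 mL → factor 48300/140 = 345
Overall dilution factor = 40 × 2580 × 11 × 345 = 3.9164 × 10^8
Stock = 2.55 × 10^-9 mM × 3.9164 × 10^8 = 0.999 mM

0.999 mM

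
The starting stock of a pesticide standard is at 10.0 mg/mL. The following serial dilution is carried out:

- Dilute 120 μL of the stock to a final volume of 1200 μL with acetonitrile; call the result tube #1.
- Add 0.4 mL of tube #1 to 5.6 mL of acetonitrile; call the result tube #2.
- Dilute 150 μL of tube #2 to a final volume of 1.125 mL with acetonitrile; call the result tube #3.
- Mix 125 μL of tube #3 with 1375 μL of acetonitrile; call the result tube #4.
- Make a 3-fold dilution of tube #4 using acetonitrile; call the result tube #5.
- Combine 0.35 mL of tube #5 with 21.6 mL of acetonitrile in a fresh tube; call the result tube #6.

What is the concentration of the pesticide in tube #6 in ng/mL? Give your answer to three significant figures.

Step 1: 120 μL brought to 1200 μL → factor 1200/120 = 10
Step 2: 0.4 mL + 5.6 mL = 6 mL total → factor 6/0.4 = 15
Step 3: 150 μL brought to 1.125 mL → factor 1125/150 = 7.5
Step 4: 125 μL + 1375 μL = 1500 μL total → factor 1500/125 = 12
Step 5: 3-fold → factor 3
Step 6: 0.35 mL + 21.6 mL = 21.95 mL total → factor 21.95/0.35 = 62.714
Overall dilution factor = 10 × 15 × 7.5 × 12 × 3 × 62.714 = 2.5399 × 10^6
Final = 10.0 mg/mL / 2.5399 × 10^6 = 3.937 × 10^-6 mg/mL = 3.94 ng/mL

3.94 ng/mL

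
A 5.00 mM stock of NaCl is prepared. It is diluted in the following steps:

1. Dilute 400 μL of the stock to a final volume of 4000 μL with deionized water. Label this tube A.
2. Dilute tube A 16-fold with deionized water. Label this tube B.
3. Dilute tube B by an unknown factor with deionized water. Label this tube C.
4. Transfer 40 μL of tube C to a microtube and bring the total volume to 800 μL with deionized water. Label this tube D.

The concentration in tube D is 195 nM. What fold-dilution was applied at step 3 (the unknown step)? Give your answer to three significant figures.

Step 1: 400 μL brought to 4000 μL → factor 4000/400 = 10
Step 2: 16-fold → factor 16
Step 3: unknown factor x
Step 4: 40 μL brought to 800 μL → factor 800/40 = 20
Product of known-step factors = 3200
Overall factor = 5.00 mM / (195 nM) = 25641
x = 25641 / 3200 = 8.01

8.01-fold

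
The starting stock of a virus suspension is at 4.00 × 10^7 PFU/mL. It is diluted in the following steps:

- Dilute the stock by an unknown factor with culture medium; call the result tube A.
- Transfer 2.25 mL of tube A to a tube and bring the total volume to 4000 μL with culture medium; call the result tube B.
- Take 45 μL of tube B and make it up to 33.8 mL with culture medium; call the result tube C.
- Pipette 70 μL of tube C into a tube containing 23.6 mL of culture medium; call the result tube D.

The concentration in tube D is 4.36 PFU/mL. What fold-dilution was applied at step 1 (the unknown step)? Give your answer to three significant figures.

Step 1: unknown factor x
Step 2: 2.25 mL brought to 4000 μL → factor 4/2.25 = 1.7778
Step 3: 45 μL brought to 33.8 mL → factor 33800/45 = 751.11
Step 4: 70 μL + 23.6 mL = 23670 μL total → factor 23670/70 = 338.14
Product of known-step factors = 4.5153 × 10^5
Overall factor = 4.00 × 10^7 PFU/mL / (4.36 PFU/mL) = 9.1743 × 10^6
x = 9.1743 × 10^6 / 4.5153 × 10^5 = 20.3

20.3-fold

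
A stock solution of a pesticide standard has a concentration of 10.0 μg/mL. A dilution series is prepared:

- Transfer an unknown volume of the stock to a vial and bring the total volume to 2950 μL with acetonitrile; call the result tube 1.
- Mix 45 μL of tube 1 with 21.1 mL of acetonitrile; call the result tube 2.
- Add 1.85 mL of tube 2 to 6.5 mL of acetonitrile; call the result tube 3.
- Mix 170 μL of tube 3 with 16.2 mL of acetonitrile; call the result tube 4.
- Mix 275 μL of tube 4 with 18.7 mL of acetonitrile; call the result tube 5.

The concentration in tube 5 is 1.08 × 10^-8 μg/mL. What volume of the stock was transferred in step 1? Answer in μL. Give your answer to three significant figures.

44.9 μL

Step 1: v brought to 2950 μL → factor = 2950 μL/v
Step 2: 45 μL + 21.1 mL = 21145 μL total → factor 21145/45 = 469.89
Step 3: 1.85 mL + 6.5 mL = 8.35 mL total → factor 8.35/1.85 = 4.5135
Step 4: 170 μL + 16.2 mL = 16370 μL total → factor 16370/170 = 96.294
Step 5: 275 μL + 18.7 mL = 18975 μL total → factor 18975/275 = 69
Product of known-step factors = 1.4092 × 10^7
Overall factor = 10.0 μg/mL / (1.08 × 10^-8 μg/mL) = 9.2593 × 10^8
Step-1 factor = 9.2593 × 10^8 / 1.4092 × 10^7 = 65.708
v = 2950 μL / 65.708 = 44.9 μL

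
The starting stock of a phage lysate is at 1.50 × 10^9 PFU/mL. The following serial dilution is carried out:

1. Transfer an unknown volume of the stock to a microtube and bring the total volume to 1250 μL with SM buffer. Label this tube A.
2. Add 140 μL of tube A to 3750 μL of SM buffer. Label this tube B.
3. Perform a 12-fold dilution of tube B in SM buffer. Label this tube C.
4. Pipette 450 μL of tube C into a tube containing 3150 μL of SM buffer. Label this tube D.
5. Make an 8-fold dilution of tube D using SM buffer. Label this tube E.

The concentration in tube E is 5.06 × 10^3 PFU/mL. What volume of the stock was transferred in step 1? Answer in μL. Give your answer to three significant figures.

90.0 μL

Step 1: v brought to 1250 μL → factor = 1250 μL/v
Step 2: 140 μL + 3750 μL = 3890 μL total → factor 3890/140 = 27.786
Step 3: 12-fold → factor 12
Step 4: 450 μL + 3150 μL = 3600 μL total → factor 3600/450 = 8
Step 5: 8-fold → factor 8
Product of known-step factors = 21339
Overall factor = 1.50 × 10^9 PFU/mL / (5.06 × 10^3 PFU/mL) = 2.9644 × 10^5
Step-1 factor = 2.9644 × 10^5 / 21339 = 13.892
v = 1250 μL / 13.892 = 90.0 μL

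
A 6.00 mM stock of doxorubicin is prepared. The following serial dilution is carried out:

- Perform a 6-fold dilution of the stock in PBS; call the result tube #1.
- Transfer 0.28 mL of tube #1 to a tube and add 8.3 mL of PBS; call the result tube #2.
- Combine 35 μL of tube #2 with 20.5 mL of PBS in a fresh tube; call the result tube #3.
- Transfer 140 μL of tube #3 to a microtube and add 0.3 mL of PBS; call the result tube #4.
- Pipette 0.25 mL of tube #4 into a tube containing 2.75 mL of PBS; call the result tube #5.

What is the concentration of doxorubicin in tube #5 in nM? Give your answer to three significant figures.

Step 1: 6-fold → factor 6
Step 2: 0.28 mL + 8.3 mL = 8.58 mL total → factor 8.58/0.28 = 30.643
Step 3: 35 μL + 20.5 mL = 20535 μL total → factor 20535/35 = 586.71
Step 4: 140 μL + 0.3 mL = 440 μL total → factor 440/140 = 3.1429
Step 5: 0.25 mL + 2.75 mL = 3 mL total → factor 3/0.25 = 12
Overall dilution factor = 6 × 30.643 × 586.71 × 3.1429 × 12 = 4.0683 × 10^6
Final = 6.00 mM / 4.0683 × 10^6 = 1.475 × 10^-6 mM = 1.47 nM

1.47 nM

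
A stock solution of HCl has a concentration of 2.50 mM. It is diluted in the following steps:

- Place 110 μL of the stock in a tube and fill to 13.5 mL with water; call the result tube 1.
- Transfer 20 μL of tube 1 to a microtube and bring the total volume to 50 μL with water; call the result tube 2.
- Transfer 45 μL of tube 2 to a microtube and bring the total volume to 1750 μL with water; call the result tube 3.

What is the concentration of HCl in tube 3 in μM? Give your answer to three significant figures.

Step 1: 110 μL brought to 13.5 mL → factor 13500/110 = 122.73
Step 2: 20 μL brought to 50 μL → factor 50/20 = 2.5
Step 3: 45 μL brought to 1750 μL → factor 1750/45 = 38.889
Overall dilution factor = 122.73 × 2.5 × 38.889 = 11932
Final = 2.50 mM / 11932 = 0.0002095 mM = 0.210 μM

0.210 μM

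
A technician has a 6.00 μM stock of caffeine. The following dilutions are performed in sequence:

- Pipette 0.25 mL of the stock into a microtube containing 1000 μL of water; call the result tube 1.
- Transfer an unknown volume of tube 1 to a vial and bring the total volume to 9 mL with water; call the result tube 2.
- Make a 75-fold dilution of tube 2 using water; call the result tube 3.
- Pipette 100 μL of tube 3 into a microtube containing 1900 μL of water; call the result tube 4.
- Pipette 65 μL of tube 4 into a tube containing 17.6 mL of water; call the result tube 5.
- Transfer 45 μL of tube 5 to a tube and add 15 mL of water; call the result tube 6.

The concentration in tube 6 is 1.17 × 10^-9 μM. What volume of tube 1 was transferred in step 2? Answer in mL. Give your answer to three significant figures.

Step 1: 0.25 mL + 1000 μL = 1.25 mL total → factor 1.25/0.25 = 5
Step 2: v brought to 9 mL → factor = 9 mL/v
Step 3: 75-fold → factor 75
Step 4: 100 μL + 1900 μL = 2000 μL total → factor 2000/100 = 20
Step 5: 65 μL + 17.6 mL = 17665 μL total → factor 17665/65 = 271.77
Step 6: 45 μL + 15 mL = 15045 μL total → factor 15045/45 = 334.33
Product of known-step factors = 6.8146 × 10^8
Overall factor = 6.00 μM / (1.17 × 10^-9 μM) = 5.1282 × 10^9
Step-2 factor = 5.1282 × 10^9 / 6.8146 × 10^8 = 7.5253
v = 9 mL / 7.5253 = 1.20 mL

1.20 mL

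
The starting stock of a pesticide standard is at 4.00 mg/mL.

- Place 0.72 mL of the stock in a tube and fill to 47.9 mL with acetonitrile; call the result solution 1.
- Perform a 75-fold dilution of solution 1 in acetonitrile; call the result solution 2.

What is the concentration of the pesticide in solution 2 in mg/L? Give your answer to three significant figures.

0.802 mg/L

Step 1: 0.72 mL brought to 47.9 mL → factor 47.9/0.72 = 66.528
Step 2: 75-fold → factor 75
Overall dilution factor = 66.528 × 75 = 4989.6
Final = 4.00 mg/mL / 4989.6 = 0.0008017 mg/mL = 0.802 mg/L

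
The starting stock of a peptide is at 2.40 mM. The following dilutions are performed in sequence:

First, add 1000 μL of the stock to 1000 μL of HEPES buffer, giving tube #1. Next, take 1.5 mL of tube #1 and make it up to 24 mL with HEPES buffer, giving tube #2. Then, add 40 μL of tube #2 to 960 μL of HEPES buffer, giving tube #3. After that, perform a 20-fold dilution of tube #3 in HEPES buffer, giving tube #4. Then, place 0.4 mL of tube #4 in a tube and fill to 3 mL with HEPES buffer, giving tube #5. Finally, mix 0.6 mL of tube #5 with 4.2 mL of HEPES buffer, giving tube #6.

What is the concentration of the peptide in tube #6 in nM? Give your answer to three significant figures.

2.50 nM

Step 1: 1000 μL + 1000 μL = 2000 μL total → factor 2000/1000 = 2
Step 2: 1.5 mL brought to 24 mL → factor 24/1.5 = 16
Step 3: 40 μL + 960 μL = 1000 μL total → factor 1000/40 = 25
Step 4: 20-fold → factor 20
Step 5: 0.4 mL brought to 3 mL → factor 3/0.4 = 7.5
Step 6: 0.6 mL + 4.2 mL = 4.8 mL total → factor 4.8/0.6 = 8
Overall dilution factor = 2 × 16 × 25 × 20 × 7.5 × 8 = 9.6 × 10^5
Final = 2.40 mM / 9.6 × 10^5 = 2.500 × 10^-6 mM = 2.50 nM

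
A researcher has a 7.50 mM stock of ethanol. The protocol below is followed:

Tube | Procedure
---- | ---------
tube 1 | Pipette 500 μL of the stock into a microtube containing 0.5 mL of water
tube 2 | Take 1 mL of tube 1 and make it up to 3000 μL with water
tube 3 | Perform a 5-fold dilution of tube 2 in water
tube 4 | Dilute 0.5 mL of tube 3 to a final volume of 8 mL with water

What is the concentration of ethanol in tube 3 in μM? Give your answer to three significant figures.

Step 1: 500 μL + 0.5 mL = 1000 μL total → factor 1000/500 = 2
Step 2: 1 mL brought to 3000 μL → factor 3/1 = 3
Step 3: 5-fold → factor 5
Dilution factor through tube 3 = 2 × 3 × 5 = 30
[tube 3] = 7.50 mM / 30 = 0.2500 mM = 250 μM

250 μM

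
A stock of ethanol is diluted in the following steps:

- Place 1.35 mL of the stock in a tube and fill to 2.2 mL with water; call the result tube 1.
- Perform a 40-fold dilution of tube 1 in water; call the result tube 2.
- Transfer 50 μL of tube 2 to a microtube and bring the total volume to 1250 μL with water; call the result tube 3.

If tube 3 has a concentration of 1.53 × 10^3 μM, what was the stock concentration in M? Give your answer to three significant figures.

2.49 M

Step 1: 1.35 mL brought to 2.2 mL → factor 2.2/1.35 = 1.6296
Step 2: 40-fold → factor 40
Step 3: 50 μL brought to 1250 μL → factor 1250/50 = 25
Overall dilution factor = 1.6296 × 40 × 25 = 1629.6
Stock = 1.53 × 10^3 μM × 1629.6 = 2.493 × 10^6 μM = 2.49 M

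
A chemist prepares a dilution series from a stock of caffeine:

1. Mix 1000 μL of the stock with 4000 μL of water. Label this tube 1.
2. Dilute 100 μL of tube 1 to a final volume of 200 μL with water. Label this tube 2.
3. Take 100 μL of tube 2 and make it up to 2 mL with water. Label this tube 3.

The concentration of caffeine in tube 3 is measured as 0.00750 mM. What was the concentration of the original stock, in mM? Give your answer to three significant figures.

Step 1: 1000 μL + 4000 μL = 5000 μL total → factor 5000/1000 = 5
Step 2: 100 μL brought to 200 μL → factor 200/100 = 2
Step 3: 100 μL brought to 2 mL → factor 2000/100 = 20
Overall dilution factor = 5 × 2 × 20 = 200
Stock = 0.00750 mM × 200 = 1.50 mM

1.50 mM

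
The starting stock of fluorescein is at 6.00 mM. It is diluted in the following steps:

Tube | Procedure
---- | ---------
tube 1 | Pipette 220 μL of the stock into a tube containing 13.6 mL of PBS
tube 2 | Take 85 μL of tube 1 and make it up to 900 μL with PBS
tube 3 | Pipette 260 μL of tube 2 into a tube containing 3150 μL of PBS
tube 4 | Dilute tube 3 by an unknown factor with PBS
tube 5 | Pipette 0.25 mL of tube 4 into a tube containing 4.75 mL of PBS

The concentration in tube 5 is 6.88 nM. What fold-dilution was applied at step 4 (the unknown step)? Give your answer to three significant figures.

5.00-fold

Step 1: 220 μL + 13.6 mL = 13820 μL total → factor 13820/220 = 62.818
Step 2: 85 μL brought to 900 μL → factor 900/85 = 10.588
Step 3: 260 μL + 3150 μL = 3410 μL total → factor 3410/260 = 13.115
Step 4: unknown factor x
Step 5: 0.25 mL + 4.75 mL = 5 mL total → factor 5/0.25 = 20
Product of known-step factors = 1.7447 × 10^5
Overall factor = 6.00 mM / (6.88 nM) = 8.7209 × 10^5
x = 8.7209 × 10^5 / 1.7447 × 10^5 = 5.00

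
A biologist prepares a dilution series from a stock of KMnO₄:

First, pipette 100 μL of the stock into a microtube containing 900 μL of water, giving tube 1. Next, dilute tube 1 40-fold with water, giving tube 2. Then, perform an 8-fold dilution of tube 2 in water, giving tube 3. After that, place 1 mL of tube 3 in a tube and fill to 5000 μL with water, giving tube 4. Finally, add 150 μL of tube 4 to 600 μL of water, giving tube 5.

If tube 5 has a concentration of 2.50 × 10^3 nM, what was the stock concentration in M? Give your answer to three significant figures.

0.200 M

Step 1: 100 μL + 900 μL = 1000 μL total → factor 1000/100 = 10
Step 2: 40-fold → factor 40
Step 3: 8-fold → factor 8
Step 4: 1 mL brought to 5000 μL → factor 5/1 = 5
Step 5: 150 μL + 600 μL = 750 μL total → factor 750/150 = 5
Overall dilution factor = 10 × 40 × 8 × 5 × 5 = 80000
Stock = 2.50 × 10^3 nM × 80000 = 2.000 × 10^8 nM = 0.200 M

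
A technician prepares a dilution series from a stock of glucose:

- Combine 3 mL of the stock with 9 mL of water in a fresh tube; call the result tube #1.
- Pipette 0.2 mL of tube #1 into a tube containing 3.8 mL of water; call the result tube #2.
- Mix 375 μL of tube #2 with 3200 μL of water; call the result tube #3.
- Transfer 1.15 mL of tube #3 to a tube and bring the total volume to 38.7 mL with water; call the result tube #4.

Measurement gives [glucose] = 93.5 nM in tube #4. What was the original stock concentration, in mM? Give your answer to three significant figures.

2.40 mM

Step 1: 3 mL + 9 mL = 12 mL total → factor 12/3 = 4
Step 2: 0.2 mL + 3.8 mL = 4 mL total → factor 4/0.2 = 20
Step 3: 375 μL + 3200 μL = 3575 μL total → factor 3575/375 = 9.5333
Step 4: 1.15 mL brought to 38.7 mL → factor 38.7/1.15 = 33.652
Overall dilution factor = 4 × 20 × 9.5333 × 33.652 = 25665
Stock = 93.5 nM × 25665 = 2.400 × 10^6 nM = 2.40 mM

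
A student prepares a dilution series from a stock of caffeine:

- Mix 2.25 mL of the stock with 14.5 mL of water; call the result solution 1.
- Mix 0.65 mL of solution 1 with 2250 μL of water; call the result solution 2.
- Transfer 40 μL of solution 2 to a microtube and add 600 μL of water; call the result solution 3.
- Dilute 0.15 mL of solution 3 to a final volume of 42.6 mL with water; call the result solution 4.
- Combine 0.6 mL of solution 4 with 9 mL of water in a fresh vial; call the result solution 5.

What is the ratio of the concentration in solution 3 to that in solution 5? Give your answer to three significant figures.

Step 1: 2.25 mL + 14.5 mL = 16.75 mL total → factor 16.75/2.25 = 7.4444
Step 2: 0.65 mL + 2250 μL = 2.9 mL total → factor 2.9/0.65 = 4.4615
Step 3: 40 μL + 600 μL = 640 μL total → factor 640/40 = 16
Step 4: 0.15 mL brought to 42.6 mL → factor 42.6/0.15 = 284
Step 5: 0.6 mL + 9 mL = 9.6 mL total → factor 9.6/0.6 = 16
Dilution factor to solution 3 = 531.42; to solution 5 = 2.4148 × 10^6
[solution 3]/[solution 5] = (factor to solution 5)/(factor to solution 3) = 2.4148 × 10^6/531.42 = 4.54 × 10^3

4.54 × 10^3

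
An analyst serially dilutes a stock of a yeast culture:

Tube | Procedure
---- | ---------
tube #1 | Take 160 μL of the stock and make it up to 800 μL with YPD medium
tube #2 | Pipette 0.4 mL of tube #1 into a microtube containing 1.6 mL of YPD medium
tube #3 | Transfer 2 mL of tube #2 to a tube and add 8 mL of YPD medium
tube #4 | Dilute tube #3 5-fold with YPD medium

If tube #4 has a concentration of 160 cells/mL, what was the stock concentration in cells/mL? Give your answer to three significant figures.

Step 1: 160 μL brought to 800 μL → factor 800/160 = 5
Step 2: 0.4 mL + 1.6 mL = 2 mL total → factor 2/0.4 = 5
Step 3: 2 mL + 8 mL = 10 mL total → factor 10/2 = 5
Step 4: 5-fold → factor 5
Overall dilution factor = 5 × 5 × 5 × 5 = 625
Stock = 160 cells/mL × 625 = 1.00 × 10^5 cells/mL

1.00 × 10^5 cells/mL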